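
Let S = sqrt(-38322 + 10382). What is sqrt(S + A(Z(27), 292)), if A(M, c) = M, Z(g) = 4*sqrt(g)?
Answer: sqrt(12*sqrt(3) + 2*I*sqrt(6985)) ≈ 9.7269 + 8.5923*I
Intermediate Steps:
S = 2*I*sqrt(6985) (S = sqrt(-27940) = 2*I*sqrt(6985) ≈ 167.15*I)
sqrt(S + A(Z(27), 292)) = sqrt(2*I*sqrt(6985) + 4*sqrt(27)) = sqrt(2*I*sqrt(6985) + 4*(3*sqrt(3))) = sqrt(2*I*sqrt(6985) + 12*sqrt(3)) = sqrt(12*sqrt(3) + 2*I*sqrt(6985))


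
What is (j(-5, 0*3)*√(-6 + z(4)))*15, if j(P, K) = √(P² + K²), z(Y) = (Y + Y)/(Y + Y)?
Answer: 75*I*√5 ≈ 167.71*I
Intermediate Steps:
z(Y) = 1 (z(Y) = (2*Y)/((2*Y)) = (2*Y)*(1/(2*Y)) = 1)
j(P, K) = √(K² + P²)
(j(-5, 0*3)*√(-6 + z(4)))*15 = (√((0*3)² + (-5)²)*√(-6 + 1))*15 = (√(0² + 25)*√(-5))*15 = (√(0 + 25)*(I*√5))*15 = (√25*(I*√5))*15 = (5*(I*√5))*15 = (5*I*√5)*15 = 75*I*√5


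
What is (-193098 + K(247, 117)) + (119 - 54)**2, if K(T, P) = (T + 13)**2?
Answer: -121273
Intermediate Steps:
K(T, P) = (13 + T)**2
(-193098 + K(247, 117)) + (119 - 54)**2 = (-193098 + (13 + 247)**2) + (119 - 54)**2 = (-193098 + 260**2) + 65**2 = (-193098 + 67600) + 4225 = -125498 + 4225 = -121273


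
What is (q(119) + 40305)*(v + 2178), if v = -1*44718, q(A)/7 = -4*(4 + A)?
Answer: -1568066940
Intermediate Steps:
q(A) = -112 - 28*A (q(A) = 7*(-4*(4 + A)) = 7*(-16 - 4*A) = -112 - 28*A)
v = -44718
(q(119) + 40305)*(v + 2178) = ((-112 - 28*119) + 40305)*(-44718 + 2178) = ((-112 - 3332) + 40305)*(-42540) = (-3444 + 40305)*(-42540) = 36861*(-42540) = -1568066940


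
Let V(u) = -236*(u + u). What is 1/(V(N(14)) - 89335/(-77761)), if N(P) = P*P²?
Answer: -77761/100713469513 ≈ -7.7210e-7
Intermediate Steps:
N(P) = P³
V(u) = -472*u
1/(V(N(14)) - 89335/(-77761)) = 1/(-472*14³ - 89335/(-77761)) = 1/(-472*2744 - 89335*(-1/77761)) = 1/(-1295168 + 89335/77761) = 1/(-100713469513/77761) = -77761/100713469513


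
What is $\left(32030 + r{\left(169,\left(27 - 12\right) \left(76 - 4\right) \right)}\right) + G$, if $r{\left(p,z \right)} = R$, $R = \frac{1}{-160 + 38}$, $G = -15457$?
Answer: $\frac{2021905}{122} \approx 16573.0$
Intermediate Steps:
$R = - \frac{1}{122}$ ($R = \frac{1}{-122} = - \frac{1}{122} \approx -0.0081967$)
$r{\left(p,z \right)} = - \frac{1}{122}$
$\left(32030 + r{\left(169,\left(27 - 12\right) \left(76 - 4\right) \right)}\right) + G = \left(32030 - \frac{1}{122}\right) - 15457 = \frac{3907659}{122} - 15457 = \frac{2021905}{122}$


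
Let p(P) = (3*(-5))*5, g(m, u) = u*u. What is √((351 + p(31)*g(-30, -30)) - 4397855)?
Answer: 2*I*√1116251 ≈ 2113.1*I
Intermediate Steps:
g(m, u) = u²
p(P) = -75 (p(P) = -15*5 = -75)
√((351 + p(31)*g(-30, -30)) - 4397855) = √((351 - 75*(-30)²) - 4397855) = √((351 - 75*900) - 4397855) = √((351 - 67500) - 4397855) = √(-67149 - 4397855) = √(-4465004) = 2*I*√1116251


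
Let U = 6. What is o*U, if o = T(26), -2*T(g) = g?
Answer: -78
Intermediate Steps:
T(g) = -g/2
o = -13 (o = -1/2*26 = -13)
o*U = -13*6 = -78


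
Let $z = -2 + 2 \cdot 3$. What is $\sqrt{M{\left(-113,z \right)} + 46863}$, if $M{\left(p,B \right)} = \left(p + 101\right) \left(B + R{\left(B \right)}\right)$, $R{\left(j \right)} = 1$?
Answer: $\sqrt{46803} \approx 216.34$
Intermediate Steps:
$z = 4$ ($z = -2 + 6 = 4$)
$M{\left(p,B \right)} = \left(1 + B\right) \left(101 + p\right)$ ($M{\left(p,B \right)} = \left(p + 101\right) \left(B + 1\right) = \left(101 + p\right) \left(1 + B\right) = \left(1 + B\right) \left(101 + p\right)$)
$\sqrt{M{\left(-113,z \right)} + 46863} = \sqrt{\left(101 - 113 + 101 \cdot 4 + 4 \left(-113\right)\right) + 46863} = \sqrt{\left(101 - 113 + 404 - 452\right) + 46863} = \sqrt{-60 + 46863} = \sqrt{46803}$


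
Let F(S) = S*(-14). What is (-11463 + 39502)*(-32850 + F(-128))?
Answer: -870835262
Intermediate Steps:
F(S) = -14*S
(-11463 + 39502)*(-32850 + F(-128)) = (-11463 + 39502)*(-32850 - 14*(-128)) = 28039*(-32850 + 1792) = 28039*(-31058) = -870835262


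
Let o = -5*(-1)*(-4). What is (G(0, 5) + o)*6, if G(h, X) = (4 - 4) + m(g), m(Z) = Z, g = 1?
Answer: -114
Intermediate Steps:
o = -20 (o = 5*(-4) = -20)
G(h, X) = 1 (G(h, X) = (4 - 4) + 1 = 0 + 1 = 1)
(G(0, 5) + o)*6 = (1 - 20)*6 = -19*6 = -114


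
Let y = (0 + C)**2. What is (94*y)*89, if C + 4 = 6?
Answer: 33464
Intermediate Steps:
C = 2 (C = -4 + 6 = 2)
y = 4 (y = (0 + 2)**2 = 2**2 = 4)
(94*y)*89 = (94*4)*89 = 376*89 = 33464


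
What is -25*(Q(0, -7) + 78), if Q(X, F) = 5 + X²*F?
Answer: -2075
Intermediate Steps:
Q(X, F) = 5 + F*X²
-25*(Q(0, -7) + 78) = -25*((5 - 7*0²) + 78) = -25*((5 - 7*0) + 78) = -25*((5 + 0) + 78) = -25*(5 + 78) = -25*83 = -2075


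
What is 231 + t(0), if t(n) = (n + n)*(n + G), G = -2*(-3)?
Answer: 231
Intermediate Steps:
G = 6
t(n) = 2*n*(6 + n) (t(n) = (n + n)*(n + 6) = (2*n)*(6 + n) = 2*n*(6 + n))
231 + t(0) = 231 + 2*0*(6 + 0) = 231 + 2*0*6 = 231 + 0 = 231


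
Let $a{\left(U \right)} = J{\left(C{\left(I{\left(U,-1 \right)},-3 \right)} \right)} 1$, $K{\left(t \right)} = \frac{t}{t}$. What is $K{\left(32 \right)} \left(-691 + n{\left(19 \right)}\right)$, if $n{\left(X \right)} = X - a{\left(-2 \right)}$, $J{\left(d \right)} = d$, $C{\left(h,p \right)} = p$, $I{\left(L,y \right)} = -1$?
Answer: $-669$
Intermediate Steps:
$K{\left(t \right)} = 1$
$a{\left(U \right)} = -3$ ($a{\left(U \right)} = \left(-3\right) 1 = -3$)
$n{\left(X \right)} = 3 + X$ ($n{\left(X \right)} = X - -3 = X + 3 = 3 + X$)
$K{\left(32 \right)} \left(-691 + n{\left(19 \right)}\right) = 1 \left(-691 + \left(3 + 19\right)\right) = 1 \left(-691 + 22\right) = 1 \left(-669\right) = -669$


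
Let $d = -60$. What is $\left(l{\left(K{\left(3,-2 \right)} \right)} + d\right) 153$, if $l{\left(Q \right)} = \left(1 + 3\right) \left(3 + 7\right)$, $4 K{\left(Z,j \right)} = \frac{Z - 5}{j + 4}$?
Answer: $-3060$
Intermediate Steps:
$K{\left(Z,j \right)} = \frac{-5 + Z}{4 \left(4 + j\right)}$ ($K{\left(Z,j \right)} = \frac{\left(Z - 5\right) \frac{1}{j + 4}}{4} = \frac{\left(-5 + Z\right) \frac{1}{4 + j}}{4} = \frac{\frac{1}{4 + j} \left(-5 + Z\right)}{4} = \frac{-5 + Z}{4 \left(4 + j\right)}$)
$l{\left(Q \right)} = 40$ ($l{\left(Q \right)} = 4 \cdot 10 = 40$)
$\left(l{\left(K{\left(3,-2 \right)} \right)} + d\right) 153 = \left(40 - 60\right) 153 = \left(-20\right) 153 = -3060$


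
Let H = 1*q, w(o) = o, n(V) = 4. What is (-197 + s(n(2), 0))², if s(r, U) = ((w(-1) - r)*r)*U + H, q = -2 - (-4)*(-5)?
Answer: 47961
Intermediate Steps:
q = -22 (q = -2 - 1*20 = -2 - 20 = -22)
H = -22 (H = 1*(-22) = -22)
s(r, U) = -22 + U*r*(-1 - r) (s(r, U) = ((-1 - r)*r)*U - 22 = (r*(-1 - r))*U - 22 = U*r*(-1 - r) - 22 = -22 + U*r*(-1 - r))
(-197 + s(n(2), 0))² = (-197 + (-22 - 1*0*4 - 1*0*4²))² = (-197 + (-22 + 0 - 1*0*16))² = (-197 + (-22 + 0 + 0))² = (-197 - 22)² = (-219)² = 47961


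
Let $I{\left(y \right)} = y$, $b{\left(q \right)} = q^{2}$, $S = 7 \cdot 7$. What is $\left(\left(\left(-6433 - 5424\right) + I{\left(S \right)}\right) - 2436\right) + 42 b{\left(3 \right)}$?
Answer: $-13866$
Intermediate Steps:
$S = 49$
$\left(\left(\left(-6433 - 5424\right) + I{\left(S \right)}\right) - 2436\right) + 42 b{\left(3 \right)} = \left(\left(\left(-6433 - 5424\right) + 49\right) - 2436\right) + 42 \cdot 3^{2} = \left(\left(-11857 + 49\right) - 2436\right) + 42 \cdot 9 = \left(-11808 - 2436\right) + 378 = -14244 + 378 = -13866$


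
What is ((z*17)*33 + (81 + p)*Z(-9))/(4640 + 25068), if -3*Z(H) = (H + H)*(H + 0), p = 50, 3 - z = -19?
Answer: 1317/7427 ≈ 0.17733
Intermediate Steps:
z = 22 (z = 3 - 1*(-19) = 3 + 19 = 22)
Z(H) = -2*H²/3 (Z(H) = -(H + H)*(H + 0)/3 = -2*H*H/3 = -2*H²/3)
((z*17)*33 + (81 + p)*Z(-9))/(4640 + 25068) = ((22*17)*33 + (81 + 50)*(-⅔*(-9)²))/(4640 + 25068) = (374*33 + 131*(-⅔*81))/29708 = (12342 + 131*(-54))*(1/29708) = (12342 - 7074)*(1/29708) = 5268*(1/29708) = 1317/7427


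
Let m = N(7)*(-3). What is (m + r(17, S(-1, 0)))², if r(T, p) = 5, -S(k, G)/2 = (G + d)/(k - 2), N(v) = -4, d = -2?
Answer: 289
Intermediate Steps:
S(k, G) = -2*(-2 + G)/(-2 + k) (S(k, G) = -2*(G - 2)/(k - 2) = -2*(-2 + G)/(-2 + k))
m = 12 (m = -4*(-3) = 12)
(m + r(17, S(-1, 0)))² = (12 + 5)² = 17² = 289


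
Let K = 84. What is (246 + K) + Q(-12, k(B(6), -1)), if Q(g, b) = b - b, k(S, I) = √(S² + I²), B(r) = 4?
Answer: 330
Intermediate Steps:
k(S, I) = √(I² + S²)
Q(g, b) = 0
(246 + K) + Q(-12, k(B(6), -1)) = (246 + 84) + 0 = 330 + 0 = 330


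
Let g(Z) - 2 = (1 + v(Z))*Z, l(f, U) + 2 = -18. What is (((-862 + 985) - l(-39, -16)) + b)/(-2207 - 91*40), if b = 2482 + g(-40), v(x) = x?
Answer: -4187/5847 ≈ -0.71609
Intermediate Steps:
l(f, U) = -20 (l(f, U) = -2 - 18 = -20)
g(Z) = 2 + Z*(1 + Z) (g(Z) = 2 + (1 + Z)*Z = 2 + Z*(1 + Z))
b = 4044 (b = 2482 + (2 - 40 + (-40)²) = 2482 + (2 - 40 + 1600) = 2482 + 1562 = 4044)
(((-862 + 985) - l(-39, -16)) + b)/(-2207 - 91*40) = (((-862 + 985) - 1*(-20)) + 4044)/(-2207 - 91*40) = ((123 + 20) + 4044)/(-2207 - 3640) = (143 + 4044)/(-5847) = 4187*(-1/5847) = -4187/5847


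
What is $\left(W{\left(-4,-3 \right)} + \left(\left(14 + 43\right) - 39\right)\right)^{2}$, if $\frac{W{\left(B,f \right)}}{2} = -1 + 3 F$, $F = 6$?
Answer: $2704$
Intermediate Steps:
$W{\left(B,f \right)} = 34$ ($W{\left(B,f \right)} = 2 \left(-1 + 3 \cdot 6\right) = 2 \left(-1 + 18\right) = 2 \cdot 17 = 34$)
$\left(W{\left(-4,-3 \right)} + \left(\left(14 + 43\right) - 39\right)\right)^{2} = \left(34 + \left(\left(14 + 43\right) - 39\right)\right)^{2} = \left(34 + \left(57 - 39\right)\right)^{2} = \left(34 + 18\right)^{2} = 52^{2} = 2704$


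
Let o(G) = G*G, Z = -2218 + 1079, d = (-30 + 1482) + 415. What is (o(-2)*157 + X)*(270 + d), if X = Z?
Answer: -1092007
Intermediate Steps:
d = 1867 (d = 1452 + 415 = 1867)
Z = -1139
o(G) = G**2
X = -1139
(o(-2)*157 + X)*(270 + d) = ((-2)**2*157 - 1139)*(270 + 1867) = (4*157 - 1139)*2137 = (628 - 1139)*2137 = -511*2137 = -1092007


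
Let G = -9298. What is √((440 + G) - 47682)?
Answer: 2*I*√14135 ≈ 237.78*I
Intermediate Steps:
√((440 + G) - 47682) = √((440 - 9298) - 47682) = √(-8858 - 47682) = √(-56540) = 2*I*√14135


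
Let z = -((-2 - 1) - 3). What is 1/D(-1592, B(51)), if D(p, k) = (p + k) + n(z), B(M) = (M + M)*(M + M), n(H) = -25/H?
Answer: 6/52847 ≈ 0.00011354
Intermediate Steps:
z = 6 (z = -(-3 - 3) = -1*(-6) = 6)
B(M) = 4*M² (B(M) = (2*M)*(2*M) = 4*M²)
D(p, k) = -25/6 + k + p (D(p, k) = (p + k) - 25/6 = (k + p) - 25*⅙ = (k + p) - 25/6 = -25/6 + k + p)
1/D(-1592, B(51)) = 1/(-25/6 + 4*51² - 1592) = 1/(-25/6 + 4*2601 - 1592) = 1/(-25/6 + 10404 - 1592) = 1/(52847/6) = 6/52847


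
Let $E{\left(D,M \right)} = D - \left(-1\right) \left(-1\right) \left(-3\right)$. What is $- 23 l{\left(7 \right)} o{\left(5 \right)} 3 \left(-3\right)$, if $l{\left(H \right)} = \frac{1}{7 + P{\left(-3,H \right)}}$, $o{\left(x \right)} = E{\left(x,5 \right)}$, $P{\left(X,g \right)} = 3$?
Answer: $\frac{828}{5} \approx 165.6$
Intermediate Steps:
$E{\left(D,M \right)} = 3 + D$ ($E{\left(D,M \right)} = D - 1 \left(-3\right) = D - -3 = D + 3 = 3 + D$)
$o{\left(x \right)} = 3 + x$
$l{\left(H \right)} = \frac{1}{10}$ ($l{\left(H \right)} = \frac{1}{7 + 3} = \frac{1}{10}$)
$- 23 l{\left(7 \right)} o{\left(5 \right)} 3 \left(-3\right) = \left(-23\right) \frac{1}{10} \left(3 + 5\right) 3 \left(-3\right) = - \frac{23 \cdot 8 \cdot 3 \left(-3\right)}{10} = - \frac{23 \cdot 24 \left(-3\right)}{10} = \left(- \frac{23}{10}\right) \left(-72\right) = \frac{828}{5}$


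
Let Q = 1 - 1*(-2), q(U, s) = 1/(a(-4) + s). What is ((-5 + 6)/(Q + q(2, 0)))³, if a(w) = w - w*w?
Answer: 8000/205379 ≈ 0.038952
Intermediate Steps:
a(w) = w - w²
q(U, s) = 1/(-20 + s) (q(U, s) = 1/(-4*(1 - 1*(-4)) + s) = 1/(-4*(1 + 4) + s) = 1/(-4*5 + s) = 1/(-20 + s))
Q = 3 (Q = 1 + 2 = 3)
((-5 + 6)/(Q + q(2, 0)))³ = ((-5 + 6)/(3 + 1/(-20 + 0)))³ = (1/(3 + 1/(-20)))³ = (1/(3 - 1/20))³ = (1/(59/20))³ = (1*(20/59))³ = (20/59)³ = 8000/205379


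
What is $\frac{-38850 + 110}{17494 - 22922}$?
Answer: $\frac{9685}{1357} \approx 7.1371$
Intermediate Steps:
$\frac{-38850 + 110}{17494 - 22922} = - \frac{38740}{-5428} = \left(-38740\right) \left(- \frac{1}{5428}\right) = \frac{9685}{1357}$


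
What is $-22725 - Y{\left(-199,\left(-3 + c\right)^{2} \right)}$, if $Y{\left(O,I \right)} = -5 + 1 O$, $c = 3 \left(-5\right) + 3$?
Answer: $-22521$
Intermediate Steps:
$c = -12$ ($c = -15 + 3 = -12$)
$Y{\left(O,I \right)} = -5 + O$
$-22725 - Y{\left(-199,\left(-3 + c\right)^{2} \right)} = -22725 - \left(-5 - 199\right) = -22725 - -204 = -22725 + 204 = -22521$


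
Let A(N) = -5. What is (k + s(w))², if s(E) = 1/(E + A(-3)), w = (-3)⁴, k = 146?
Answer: 123143409/5776 ≈ 21320.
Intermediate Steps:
w = 81
s(E) = 1/(-5 + E) (s(E) = 1/(E - 5) = 1/(-5 + E))
(k + s(w))² = (146 + 1/(-5 + 81))² = (146 + 1/76)² = (11097/76)² = 123143409/5776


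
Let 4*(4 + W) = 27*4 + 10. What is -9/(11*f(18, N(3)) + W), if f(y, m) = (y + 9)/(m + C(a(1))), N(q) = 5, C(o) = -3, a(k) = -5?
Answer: -3/58 ≈ -0.051724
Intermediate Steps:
f(y, m) = (9 + y)/(-3 + m) (f(y, m) = (y + 9)/(m - 3) = (9 + y)/(-3 + m))
W = 51/2 (W = -4 + (27*4 + 10)/4 = -4 + (108 + 10)/4 = -4 + (1/4)*118 = -4 + 59/2 = 51/2 ≈ 25.500)
-9/(11*f(18, N(3)) + W) = -9/(11*((9 + 18)/(-3 + 5)) + 51/2) = -9/(11*(27/2) + 51/2) = -9/(297/2 + 51/2) = -9/174 = -9*1/174 = -3/58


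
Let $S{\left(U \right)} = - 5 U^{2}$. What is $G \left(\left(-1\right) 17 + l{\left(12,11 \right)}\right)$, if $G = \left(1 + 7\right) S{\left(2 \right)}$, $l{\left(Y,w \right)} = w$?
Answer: $960$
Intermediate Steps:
$G = -160$ ($G = \left(1 + 7\right) \left(- 5 \cdot 2^{2}\right) = 8 \left(\left(-5\right) 4\right) = 8 \left(-20\right) = -160$)
$G \left(\left(-1\right) 17 + l{\left(12,11 \right)}\right) = - 160 \left(\left(-1\right) 17 + 11\right) = - 160 \left(-17 + 11\right) = \left(-160\right) \left(-6\right) = 960$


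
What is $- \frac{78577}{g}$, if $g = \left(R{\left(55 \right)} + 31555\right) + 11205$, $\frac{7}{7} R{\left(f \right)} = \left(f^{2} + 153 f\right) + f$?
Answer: $- \frac{78577}{54255} \approx -1.4483$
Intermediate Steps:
$R{\left(f \right)} = f^{2} + 154 f$ ($R{\left(f \right)} = \left(f^{2} + 153 f\right) + f = f^{2} + 154 f$)
$g = 54255$ ($g = \left(55 \left(154 + 55\right) + 31555\right) + 11205 = \left(55 \cdot 209 + 31555\right) + 11205 = \left(11495 + 31555\right) + 11205 = 43050 + 11205 = 54255$)
$- \frac{78577}{g} = - \frac{78577}{54255}$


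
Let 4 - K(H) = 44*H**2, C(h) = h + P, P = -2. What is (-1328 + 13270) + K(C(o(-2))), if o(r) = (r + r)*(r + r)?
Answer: 3322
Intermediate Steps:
o(r) = 4*r**2 (o(r) = (2*r)*(2*r) = 4*r**2)
C(h) = -2 + h (C(h) = h - 2 = -2 + h)
K(H) = 4 - 44*H**2
(-1328 + 13270) + K(C(o(-2))) = (-1328 + 13270) + (4 - 44*(-2 + 4*(-2)**2)**2) = 11942 + (4 - 44*(-2 + 4*4)**2) = 11942 + (4 - 44*(-2 + 16)**2) = 11942 + (4 - 44*14**2) = 11942 + (4 - 44*196) = 11942 + (4 - 8624) = 11942 - 8620 = 3322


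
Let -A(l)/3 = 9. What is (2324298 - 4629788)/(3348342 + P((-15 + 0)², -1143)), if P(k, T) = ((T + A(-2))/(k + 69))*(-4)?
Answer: -56484505/82034769 ≈ -0.68854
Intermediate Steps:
A(l) = -27 (A(l) = -3*9 = -27)
P(k, T) = -4*(-27 + T)/(69 + k) (P(k, T) = ((T - 27)/(k + 69))*(-4) = ((-27 + T)/(69 + k))*(-4) = -4*(-27 + T)/(69 + k))
(2324298 - 4629788)/(3348342 + P((-15 + 0)², -1143)) = (2324298 - 4629788)/(3348342 + 4*(27 - 1*(-1143))/(69 + (-15 + 0)²)) = -2305490/(3348342 + 4*(27 + 1143)/(69 + (-15)²)) = -2305490/(3348342 + 4*1170/(69 + 225)) = -2305490/(3348342 + 4*1170/294) = -2305490/(3348342 + 4*(1/294)*1170) = -2305490/(3348342 + 780/49) = -2305490/164069538/49 = -2305490*49/164069538 = -56484505/82034769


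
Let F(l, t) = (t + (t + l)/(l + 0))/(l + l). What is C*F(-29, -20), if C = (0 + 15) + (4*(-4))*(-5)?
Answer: 50445/1682 ≈ 29.991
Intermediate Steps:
F(l, t) = (t + (l + t)/l)/(2*l) (F(l, t) = (t + (l + t)/l)/((2*l)) = (t + (l + t)/l)*(1/(2*l)) = (t + (l + t)/l)/(2*l))
C = 95 (C = 15 - 16*(-5) = 15 + 80 = 95)
C*F(-29, -20) = 95*((½)*(-20 - 29*(1 - 20))/(-29)²) = 95*((½)*(1/841)*(-20 - 29*(-19))) = 95*((½)*(1/841)*(-20 + 551)) = 95*((½)*(1/841)*531) = 95*(531/1682) = 50445/1682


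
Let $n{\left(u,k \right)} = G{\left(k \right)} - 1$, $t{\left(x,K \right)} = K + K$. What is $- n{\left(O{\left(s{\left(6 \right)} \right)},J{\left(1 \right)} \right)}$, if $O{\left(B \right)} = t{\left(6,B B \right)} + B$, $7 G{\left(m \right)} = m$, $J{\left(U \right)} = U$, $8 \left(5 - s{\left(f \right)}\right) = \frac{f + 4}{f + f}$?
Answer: $\frac{6}{7} \approx 0.85714$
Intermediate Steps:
$s{\left(f \right)} = 5 - \frac{4 + f}{16 f}$ ($s{\left(f \right)} = 5 - \frac{\left(f + 4\right) \frac{1}{f + f}}{8} = 5 - \frac{\left(4 + f\right) \frac{1}{2 f}}{8} = 5 - \frac{\frac{1}{2} \frac{1}{f} \left(4 + f\right)}{8} = 5 - \frac{4 + f}{16 f}$)
$t{\left(x,K \right)} = 2 K$
$G{\left(m \right)} = \frac{m}{7}$
$O{\left(B \right)} = B + 2 B^{2}$ ($O{\left(B \right)} = 2 B B + B = 2 B^{2} + B = B + 2 B^{2}$)
$n{\left(u,k \right)} = -1 + \frac{k}{7}$ ($n{\left(u,k \right)} = \frac{k}{7} - 1 = -1 + \frac{k}{7}$)
$- n{\left(O{\left(s{\left(6 \right)} \right)},J{\left(1 \right)} \right)} = - (-1 + \frac{1}{7} \cdot 1) = - (-1 + \frac{1}{7}) = \left(-1\right) \left(- \frac{6}{7}\right) = \frac{6}{7}$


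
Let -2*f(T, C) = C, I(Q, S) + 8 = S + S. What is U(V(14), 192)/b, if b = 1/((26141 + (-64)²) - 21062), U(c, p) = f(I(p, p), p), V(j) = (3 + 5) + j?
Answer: -880800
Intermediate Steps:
I(Q, S) = -8 + 2*S (I(Q, S) = -8 + (S + S) = -8 + 2*S)
f(T, C) = -C/2
V(j) = 8 + j
U(c, p) = -p/2
b = 1/9175 (b = 1/((26141 + 4096) - 21062) = 1/(30237 - 21062) = 1/9175 ≈ 0.00010899)
U(V(14), 192)/b = (-½*192)/(1/9175) = -96*9175 = -880800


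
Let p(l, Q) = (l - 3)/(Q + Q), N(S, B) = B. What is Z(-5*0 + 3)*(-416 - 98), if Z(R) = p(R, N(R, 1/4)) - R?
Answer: 1542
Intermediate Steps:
p(l, Q) = (-3 + l)/(2*Q) (p(l, Q) = (-3 + l)/((2*Q)) = (-3 + l)*(1/(2*Q)) = (-3 + l)/(2*Q))
Z(R) = -6 + R (Z(R) = (-3 + R)/(2*(1/4)) - R = (-3 + R)/(2*(¼)) - R = (½)*4*(-3 + R) - R = (-6 + 2*R) - R = -6 + R)
Z(-5*0 + 3)*(-416 - 98) = (-6 + (-5*0 + 3))*(-416 - 98) = (-6 + (0 + 3))*(-514) = (-6 + 3)*(-514) = -3*(-514) = 1542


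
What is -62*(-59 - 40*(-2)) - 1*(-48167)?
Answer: 46865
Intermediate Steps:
-62*(-59 - 40*(-2)) - 1*(-48167) = -62*(-59 + 80) + 48167 = -62*21 + 48167 = -1302 + 48167 = 46865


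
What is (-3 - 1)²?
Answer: 16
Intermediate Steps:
(-3 - 1)² = (-4)² = 16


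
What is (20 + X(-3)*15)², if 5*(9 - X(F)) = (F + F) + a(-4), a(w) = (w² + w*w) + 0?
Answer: 5929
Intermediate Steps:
a(w) = 2*w² (a(w) = (w² + w²) + 0 = 2*w² + 0 = 2*w²)
X(F) = 13/5 - 2*F/5 (X(F) = 9 - ((F + F) + 2*(-4)²)/5 = 9 - (2*F + 2*16)/5 = 9 - (2*F + 32)/5 = 9 - (32 + 2*F)/5 = 9 + (-32/5 - 2*F/5) = 13/5 - 2*F/5)
(20 + X(-3)*15)² = (20 + (13/5 - ⅖*(-3))*15)² = (20 + (13/5 + 6/5)*15)² = (20 + (19/5)*15)² = (20 + 57)² = 77² = 5929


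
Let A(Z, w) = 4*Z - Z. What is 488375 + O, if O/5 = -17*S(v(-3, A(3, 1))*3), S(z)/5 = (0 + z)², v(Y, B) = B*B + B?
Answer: -30494125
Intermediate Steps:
A(Z, w) = 3*Z
v(Y, B) = B + B² (v(Y, B) = B² + B = B + B²)
S(z) = 5*z² (S(z) = 5*(0 + z)² = 5*z²)
O = -30982500 (O = 5*(-85*(((3*3)*(1 + 3*3))*3)²) = 5*(-85*((9*(1 + 9))*3)²) = 5*(-85*((9*10)*3)²) = 5*(-85*(90*3)²) = 5*(-85*270²) = 5*(-85*72900) = 5*(-17*364500) = 5*(-6196500) = -30982500)
488375 + O = 488375 - 30982500 = -30494125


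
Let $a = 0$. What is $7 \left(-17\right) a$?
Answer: $0$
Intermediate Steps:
$7 \left(-17\right) a = 7 \left(-17\right) 0 = \left(-119\right) 0 = 0$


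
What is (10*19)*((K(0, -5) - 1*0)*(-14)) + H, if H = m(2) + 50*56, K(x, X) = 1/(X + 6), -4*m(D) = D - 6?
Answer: 141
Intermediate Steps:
m(D) = 3/2 - D/4 (m(D) = -(D - 6)/4 = -(-6 + D)/4 = 3/2 - D/4)
K(x, X) = 1/(6 + X)
H = 2801 (H = (3/2 - 1/4*2) + 50*56 = (3/2 - 1/2) + 2800 = 1 + 2800 = 2801)
(10*19)*((K(0, -5) - 1*0)*(-14)) + H = (10*19)*((1/(6 - 5) - 1*0)*(-14)) + 2801 = 190*((1/1 + 0)*(-14)) + 2801 = 190*((1 + 0)*(-14)) + 2801 = 190*(1*(-14)) + 2801 = 190*(-14) + 2801 = -2660 + 2801 = 141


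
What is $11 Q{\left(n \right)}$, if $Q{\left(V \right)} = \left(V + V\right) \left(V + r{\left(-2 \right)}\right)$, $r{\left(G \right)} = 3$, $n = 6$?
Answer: $1188$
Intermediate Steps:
$Q{\left(V \right)} = 2 V \left(3 + V\right)$ ($Q{\left(V \right)} = \left(V + V\right) \left(V + 3\right) = 2 V \left(3 + V\right)$)
$11 Q{\left(n \right)} = 11 \cdot 2 \cdot 6 \left(3 + 6\right) = 11 \cdot 2 \cdot 6 \cdot 9 = 11 \cdot 108 = 1188$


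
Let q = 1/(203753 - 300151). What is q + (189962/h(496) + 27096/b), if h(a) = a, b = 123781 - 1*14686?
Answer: 166586536114939/434683645480 ≈ 383.24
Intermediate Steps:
b = 109095 (b = 123781 - 14686 = 109095)
q = -1/96398 (q = 1/(-96398) = -1/96398 ≈ -1.0374e-5)
q + (189962/h(496) + 27096/b) = -1/96398 + (189962/496 + 27096/109095) = -1/96398 + (189962*(1/496) + 27096*(1/109095)) = -1/96398 + (94981/248 + 9032/36365) = -1/96398 + 3456224001/9018520 = 166586536114939/434683645480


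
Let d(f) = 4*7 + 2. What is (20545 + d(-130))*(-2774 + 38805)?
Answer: 741337825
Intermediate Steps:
d(f) = 30 (d(f) = 28 + 2 = 30)
(20545 + d(-130))*(-2774 + 38805) = (20545 + 30)*(-2774 + 38805) = 20575*36031 = 741337825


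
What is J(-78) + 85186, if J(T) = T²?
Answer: 91270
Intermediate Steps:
J(-78) + 85186 = (-78)² + 85186 = 6084 + 85186 = 91270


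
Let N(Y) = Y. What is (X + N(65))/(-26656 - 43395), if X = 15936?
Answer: -16001/70051 ≈ -0.22842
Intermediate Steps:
(X + N(65))/(-26656 - 43395) = (15936 + 65)/(-26656 - 43395) = 16001/(-70051) = 16001*(-1/70051) = -16001/70051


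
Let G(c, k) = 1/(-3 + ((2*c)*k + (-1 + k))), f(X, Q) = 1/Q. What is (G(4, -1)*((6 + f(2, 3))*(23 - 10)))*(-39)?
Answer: 247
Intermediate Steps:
G(c, k) = 1/(-4 + k + 2*c*k) (G(c, k) = 1/(-3 + (2*c*k + (-1 + k))) = 1/(-3 + (-1 + k + 2*c*k)) = 1/(-4 + k + 2*c*k))
(G(4, -1)*((6 + f(2, 3))*(23 - 10)))*(-39) = (((6 + 1/3)*(23 - 10))/(-4 - 1 + 2*4*(-1)))*(-39) = (((6 + 1/3)*13)/(-4 - 1 - 8))*(-39) = (((19/3)*13)/(-13))*(-39) = -1/13*247/3*(-39) = -19/3*(-39) = 247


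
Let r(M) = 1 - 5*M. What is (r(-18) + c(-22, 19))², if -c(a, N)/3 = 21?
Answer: 784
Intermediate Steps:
c(a, N) = -63 (c(a, N) = -3*21 = -63)
(r(-18) + c(-22, 19))² = ((1 - 5*(-18)) - 63)² = ((1 + 90) - 63)² = (91 - 63)² = 28² = 784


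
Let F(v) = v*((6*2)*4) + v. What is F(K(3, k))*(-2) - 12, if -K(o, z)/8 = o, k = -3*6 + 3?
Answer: 2340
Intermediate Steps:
k = -15 (k = -18 + 3 = -15)
K(o, z) = -8*o
F(v) = 49*v (F(v) = v*(12*4) + v = v*48 + v = 48*v + v = 49*v)
F(K(3, k))*(-2) - 12 = (49*(-8*3))*(-2) - 12 = (49*(-24))*(-2) - 12 = -1176*(-2) - 12 = 2352 - 12 = 2340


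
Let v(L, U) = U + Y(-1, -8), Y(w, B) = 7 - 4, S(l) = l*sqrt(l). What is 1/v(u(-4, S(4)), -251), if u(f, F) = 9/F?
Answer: -1/248 ≈ -0.0040323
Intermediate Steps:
S(l) = l**(3/2)
Y(w, B) = 3
v(L, U) = 3 + U (v(L, U) = U + 3 = 3 + U)
1/v(u(-4, S(4)), -251) = 1/(3 - 251) = 1/(-248) = -1/248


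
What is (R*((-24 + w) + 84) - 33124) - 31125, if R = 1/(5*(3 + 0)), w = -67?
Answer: -963742/15 ≈ -64249.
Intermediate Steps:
R = 1/15 (R = 1/(5*3) = 1/15 ≈ 0.066667)
(R*((-24 + w) + 84) - 33124) - 31125 = (((-24 - 67) + 84)/15 - 33124) - 31125 = ((-91 + 84)/15 - 33124) - 31125 = ((1/15)*(-7) - 33124) - 31125 = (-7/15 - 33124) - 31125 = -496867/15 - 31125 = -963742/15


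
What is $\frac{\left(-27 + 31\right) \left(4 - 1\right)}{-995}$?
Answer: $- \frac{12}{995} \approx -0.01206$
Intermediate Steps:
$\frac{\left(-27 + 31\right) \left(4 - 1\right)}{-995} = 4 \cdot 3 \left(- \frac{1}{995}\right) = 12 \left(- \frac{1}{995}\right) = - \frac{12}{995}$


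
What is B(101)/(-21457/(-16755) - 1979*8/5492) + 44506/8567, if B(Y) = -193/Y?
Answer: 203707401656939/31890132591343 ≈ 6.3878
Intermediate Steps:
B(101)/(-21457/(-16755) - 1979*8/5492) + 44506/8567 = (-193/101)/(-21457/(-16755) - 1979*8/5492) + 44506/8567 = (-193*1/101)/(-21457*(-1/16755) - 15832*1/5492) + 44506*(1/8567) = -193/(101*(21457/16755 - 3958/1373)) + 44506/8567 = -193/(101*(-36855829/23004615)) + 44506/8567 = -193/101*(-23004615/36855829) + 44506/8567 = 4439890695/3722438729 + 44506/8567 = 203707401656939/31890132591343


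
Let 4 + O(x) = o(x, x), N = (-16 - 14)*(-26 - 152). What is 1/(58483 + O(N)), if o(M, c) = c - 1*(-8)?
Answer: 1/63827 ≈ 1.5667e-5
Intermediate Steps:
N = 5340 (N = -30*(-178) = 5340)
o(M, c) = 8 + c (o(M, c) = c + 8 = 8 + c)
O(x) = 4 + x (O(x) = -4 + (8 + x) = 4 + x)
1/(58483 + O(N)) = 1/(58483 + (4 + 5340)) = 1/(58483 + 5344) = 1/63827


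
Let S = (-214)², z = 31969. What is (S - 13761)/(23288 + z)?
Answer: 32035/55257 ≈ 0.57975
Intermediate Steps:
S = 45796
(S - 13761)/(23288 + z) = (45796 - 13761)/(23288 + 31969) = 32035/55257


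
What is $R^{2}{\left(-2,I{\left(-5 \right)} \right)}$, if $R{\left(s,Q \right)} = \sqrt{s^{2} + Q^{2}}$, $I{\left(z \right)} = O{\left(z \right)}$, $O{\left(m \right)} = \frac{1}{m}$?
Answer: $\frac{101}{25} \approx 4.04$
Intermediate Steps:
$I{\left(z \right)} = \frac{1}{z}$
$R{\left(s,Q \right)} = \sqrt{Q^{2} + s^{2}}$
$R^{2}{\left(-2,I{\left(-5 \right)} \right)} = \left(\sqrt{\left(\frac{1}{-5}\right)^{2} + \left(-2\right)^{2}}\right)^{2} = \left(\sqrt{\left(- \frac{1}{5}\right)^{2} + 4}\right)^{2} = \left(\sqrt{\frac{1}{25} + 4}\right)^{2} = \left(\sqrt{\frac{101}{25}}\right)^{2} = \left(\frac{\sqrt{101}}{5}\right)^{2} = \frac{101}{25}$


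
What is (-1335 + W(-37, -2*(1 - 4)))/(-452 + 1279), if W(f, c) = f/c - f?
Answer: -7825/4962 ≈ -1.5770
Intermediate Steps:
W(f, c) = -f + f/c
(-1335 + W(-37, -2*(1 - 4)))/(-452 + 1279) = (-1335 + (-1*(-37) - 37*(-1/(2*(1 - 4)))))/(-452 + 1279) = (-1335 + (37 - 37/((-2*(-3)))))/827 = (-1335 + (37 - 37/6))*(1/827) = (-1335 + 185/6)*(1/827) = -7825/6*1/827 = -7825/4962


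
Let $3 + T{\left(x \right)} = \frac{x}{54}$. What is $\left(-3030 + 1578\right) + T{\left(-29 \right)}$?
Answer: $- \frac{78599}{54} \approx -1455.5$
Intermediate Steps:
$T{\left(x \right)} = -3 + \frac{x}{54}$
$\left(-3030 + 1578\right) + T{\left(-29 \right)} = \left(-3030 + 1578\right) + \left(-3 + \frac{1}{54} \left(-29\right)\right) = -1452 - \frac{191}{54} = - \frac{78599}{54}$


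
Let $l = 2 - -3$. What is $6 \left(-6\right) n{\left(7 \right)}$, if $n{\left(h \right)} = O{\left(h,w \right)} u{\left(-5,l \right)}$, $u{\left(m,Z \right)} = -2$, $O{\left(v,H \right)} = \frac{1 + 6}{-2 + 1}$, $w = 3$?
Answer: $-504$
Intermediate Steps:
$O{\left(v,H \right)} = -7$ ($O{\left(v,H \right)} = \frac{7}{-1} = 7 \left(-1\right) = -7$)
$l = 5$ ($l = 2 + 3 = 5$)
$n{\left(h \right)} = 14$ ($n{\left(h \right)} = \left(-7\right) \left(-2\right) = 14$)
$6 \left(-6\right) n{\left(7 \right)} = 6 \left(-6\right) 14 = \left(-36\right) 14 = -504$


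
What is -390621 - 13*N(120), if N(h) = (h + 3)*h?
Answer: -582501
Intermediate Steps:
N(h) = h*(3 + h) (N(h) = (3 + h)*h = h*(3 + h))
-390621 - 13*N(120) = -390621 - 13*120*(3 + 120) = -390621 - 13*120*123 = -390621 - 13*14760 = -390621 - 1*191880 = -390621 - 191880 = -582501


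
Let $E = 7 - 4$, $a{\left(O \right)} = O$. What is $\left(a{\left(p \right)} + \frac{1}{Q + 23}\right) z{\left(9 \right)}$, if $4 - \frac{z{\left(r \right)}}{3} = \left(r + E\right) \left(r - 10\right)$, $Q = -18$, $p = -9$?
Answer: $- \frac{2112}{5} \approx -422.4$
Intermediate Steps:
$E = 3$ ($E = 7 - 4 = 3$)
$z{\left(r \right)} = 12 - 3 \left(-10 + r\right) \left(3 + r\right)$ ($z{\left(r \right)} = 12 - 3 \left(r + 3\right) \left(r - 10\right) = 12 - 3 \left(3 + r\right) \left(-10 + r\right) = 12 - 3 \left(-10 + r\right) \left(3 + r\right)$)
$\left(a{\left(p \right)} + \frac{1}{Q + 23}\right) z{\left(9 \right)} = \left(-9 + \frac{1}{-18 + 23}\right) \left(102 - 3 \cdot 9^{2} + 21 \cdot 9\right) = \left(-9 + \frac{1}{5}\right) \left(102 - 243 + 189\right) = \left(- \frac{44}{5}\right) 48 = - \frac{2112}{5}$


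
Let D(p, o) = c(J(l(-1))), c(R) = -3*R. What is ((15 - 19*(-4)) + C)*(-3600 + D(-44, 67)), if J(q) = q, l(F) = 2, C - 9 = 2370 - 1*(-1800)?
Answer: -15397620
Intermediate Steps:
C = 4179 (C = 9 + (2370 - 1*(-1800)) = 9 + (2370 + 1800) = 9 + 4170 = 4179)
D(p, o) = -6 (D(p, o) = -3*2 = -6)
((15 - 19*(-4)) + C)*(-3600 + D(-44, 67)) = ((15 - 19*(-4)) + 4179)*(-3600 - 6) = ((15 + 76) + 4179)*(-3606) = (91 + 4179)*(-3606) = 4270*(-3606) = -15397620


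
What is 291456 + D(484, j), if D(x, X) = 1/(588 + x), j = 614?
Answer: 312440833/1072 ≈ 2.9146e+5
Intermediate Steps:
291456 + D(484, j) = 291456 + 1/(588 + 484) = 291456 + 1/1072 = 312440833/1072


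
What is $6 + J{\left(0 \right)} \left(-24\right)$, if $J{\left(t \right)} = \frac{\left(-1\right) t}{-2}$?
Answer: $6$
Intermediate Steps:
$J{\left(t \right)} = \frac{t}{2}$ ($J{\left(t \right)} = - t \left(- \frac{1}{2}\right) = \frac{t}{2}$)
$6 + J{\left(0 \right)} \left(-24\right) = 6 + \frac{1}{2} \cdot 0 \left(-24\right) = 6 + 0 \left(-24\right) = 6 + 0 = 6$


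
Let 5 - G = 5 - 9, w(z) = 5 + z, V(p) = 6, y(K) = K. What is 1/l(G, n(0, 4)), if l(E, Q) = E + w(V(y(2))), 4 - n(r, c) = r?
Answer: 1/20 ≈ 0.050000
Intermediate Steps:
n(r, c) = 4 - r
G = 9 (G = 5 - (5 - 9) = 5 - 1*(-4) = 5 + 4 = 9)
l(E, Q) = 11 + E (l(E, Q) = E + (5 + 6) = E + 11 = 11 + E)
1/l(G, n(0, 4)) = 1/(11 + 9) = 1/20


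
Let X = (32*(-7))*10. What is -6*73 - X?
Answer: 1802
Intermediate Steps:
X = -2240 (X = -224*10 = -2240)
-6*73 - X = -6*73 - 1*(-2240) = -438 + 2240 = 1802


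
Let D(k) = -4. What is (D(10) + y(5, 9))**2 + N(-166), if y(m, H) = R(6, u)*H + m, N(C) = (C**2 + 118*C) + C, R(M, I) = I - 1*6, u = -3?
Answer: 14202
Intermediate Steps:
R(M, I) = -6 + I (R(M, I) = I - 6 = -6 + I)
N(C) = C**2 + 119*C
y(m, H) = m - 9*H (y(m, H) = (-6 - 3)*H + m = -9*H + m = m - 9*H)
(D(10) + y(5, 9))**2 + N(-166) = (-4 + (5 - 9*9))**2 - 166*(119 - 166) = (-4 + (5 - 81))**2 - 166*(-47) = (-4 - 76)**2 + 7802 = (-80)**2 + 7802 = 6400 + 7802 = 14202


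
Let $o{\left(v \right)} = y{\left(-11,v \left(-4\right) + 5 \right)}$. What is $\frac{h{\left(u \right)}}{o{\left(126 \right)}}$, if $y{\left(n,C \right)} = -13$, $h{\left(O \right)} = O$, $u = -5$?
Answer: $\frac{5}{13} \approx 0.38462$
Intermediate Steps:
$o{\left(v \right)} = -13$
$\frac{h{\left(u \right)}}{o{\left(126 \right)}} = - \frac{5}{-13} = \left(-5\right) \left(- \frac{1}{13}\right) = \frac{5}{13}$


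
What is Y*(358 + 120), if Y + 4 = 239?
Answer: 112330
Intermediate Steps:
Y = 235 (Y = -4 + 239 = 235)
Y*(358 + 120) = 235*(358 + 120) = 235*478 = 112330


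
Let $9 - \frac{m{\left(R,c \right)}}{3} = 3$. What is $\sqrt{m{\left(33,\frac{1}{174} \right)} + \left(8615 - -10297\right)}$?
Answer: $\sqrt{18930} \approx 137.59$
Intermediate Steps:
$m{\left(R,c \right)} = 18$ ($m{\left(R,c \right)} = 27 - 9 = 18$)
$\sqrt{m{\left(33,\frac{1}{174} \right)} + \left(8615 - -10297\right)} = \sqrt{18 + \left(8615 - -10297\right)} = \sqrt{18 + \left(8615 + 10297\right)} = \sqrt{18 + 18912} = \sqrt{18930}$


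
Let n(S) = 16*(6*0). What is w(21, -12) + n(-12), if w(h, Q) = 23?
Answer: 23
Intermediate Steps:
n(S) = 0 (n(S) = 16*0 = 0)
w(21, -12) + n(-12) = 23 + 0 = 23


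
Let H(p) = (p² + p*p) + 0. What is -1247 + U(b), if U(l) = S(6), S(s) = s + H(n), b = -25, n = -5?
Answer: -1191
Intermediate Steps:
H(p) = 2*p² (H(p) = (p² + p²) + 0 = 2*p² + 0 = 2*p²)
S(s) = 50 + s (S(s) = s + 2*(-5)² = s + 2*25 = s + 50 = 50 + s)
U(l) = 56 (U(l) = 50 + 6 = 56)
-1247 + U(b) = -1247 + 56 = -1191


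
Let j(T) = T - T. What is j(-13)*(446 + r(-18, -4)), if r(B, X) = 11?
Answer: 0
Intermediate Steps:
j(T) = 0
j(-13)*(446 + r(-18, -4)) = 0*(446 + 11) = 0*457 = 0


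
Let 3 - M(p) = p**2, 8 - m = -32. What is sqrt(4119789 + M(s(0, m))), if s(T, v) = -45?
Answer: sqrt(4117767) ≈ 2029.2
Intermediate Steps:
m = 40 (m = 8 - 1*(-32) = 8 + 32 = 40)
M(p) = 3 - p**2
sqrt(4119789 + M(s(0, m))) = sqrt(4119789 + (3 - 1*(-45)**2)) = sqrt(4119789 + (3 - 1*2025)) = sqrt(4119789 + (3 - 2025)) = sqrt(4119789 - 2022) = sqrt(4117767)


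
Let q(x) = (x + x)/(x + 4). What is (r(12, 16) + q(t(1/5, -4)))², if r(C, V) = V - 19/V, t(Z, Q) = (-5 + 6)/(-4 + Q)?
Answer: 53509225/246016 ≈ 217.50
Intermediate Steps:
t(Z, Q) = 1/(-4 + Q)
q(x) = 2*x/(4 + x) (q(x) = (2*x)/(4 + x) = 2*x/(4 + x))
(r(12, 16) + q(t(1/5, -4)))² = ((16 - 19/16) + 2/((-4 - 4)*(4 + 1/(-4 - 4))))² = ((16 - 19*1/16) + 2/(-8*(4 + 1/(-8))))² = ((16 - 19/16) + 2*(-⅛)/(4 - ⅛))² = (237/16 + 2*(-⅛)/(31/8))² = (237/16 + 2*(-⅛)*(8/31))² = (237/16 - 2/31)² = (7315/496)² = 53509225/246016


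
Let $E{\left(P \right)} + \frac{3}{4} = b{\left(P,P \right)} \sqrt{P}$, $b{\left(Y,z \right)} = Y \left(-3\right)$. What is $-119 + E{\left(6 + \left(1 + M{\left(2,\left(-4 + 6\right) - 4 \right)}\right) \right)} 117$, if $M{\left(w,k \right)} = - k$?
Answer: $- \frac{38735}{4} \approx -9683.8$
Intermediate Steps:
$b{\left(Y,z \right)} = - 3 Y$
$E{\left(P \right)} = - \frac{3}{4} - 3 P^{\frac{3}{2}}$ ($E{\left(P \right)} = - \frac{3}{4} + - 3 P \sqrt{P} = - \frac{3}{4} - 3 P^{\frac{3}{2}}$)
$-119 + E{\left(6 + \left(1 + M{\left(2,\left(-4 + 6\right) - 4 \right)}\right) \right)} 117 = -119 + \left(- \frac{3}{4} - 3 \left(6 + \left(1 - \left(\left(-4 + 6\right) - 4\right)\right)\right)^{\frac{3}{2}}\right) 117 = -119 + \left(- \frac{3}{4} - 3 \left(6 + \left(1 - \left(2 - 4\right)\right)\right)^{\frac{3}{2}}\right) 117 = -119 + \left(- \frac{3}{4} - 3 \left(6 + \left(1 - -2\right)\right)^{\frac{3}{2}}\right) 117 = -119 + \left(- \frac{3}{4} - 3 \left(6 + \left(1 + 2\right)\right)^{\frac{3}{2}}\right) 117 = -119 + \left(- \frac{3}{4} - 3 \left(6 + 3\right)^{\frac{3}{2}}\right) 117 = -119 + \left(- \frac{3}{4} - 3 \cdot 9^{\frac{3}{2}}\right) 117 = -119 + \left(- \frac{3}{4} - 81\right) 117 = -119 - \frac{38259}{4} = - \frac{38735}{4}$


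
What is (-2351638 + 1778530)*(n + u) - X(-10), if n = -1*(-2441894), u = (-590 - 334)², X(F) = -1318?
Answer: -1888774841042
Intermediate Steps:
u = 853776 (u = (-924)² = 853776)
n = 2441894
(-2351638 + 1778530)*(n + u) - X(-10) = (-2351638 + 1778530)*(2441894 + 853776) - 1*(-1318) = -573108*3295670 + 1318 = -1888774842360 + 1318 = -1888774841042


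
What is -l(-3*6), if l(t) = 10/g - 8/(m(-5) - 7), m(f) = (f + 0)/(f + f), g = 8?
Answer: -129/52 ≈ -2.4808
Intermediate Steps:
m(f) = 1/2 (m(f) = f/((2*f)) = f*(1/(2*f)) = 1/2)
l(t) = 129/52 (l(t) = 10/8 - 8/(1/2 - 7) = 10*(1/8) - 8/(-13/2) = 5/4 - 8*(-2/13) = 5/4 + 16/13 = 129/52)
-l(-3*6) = -1*129/52 = -129/52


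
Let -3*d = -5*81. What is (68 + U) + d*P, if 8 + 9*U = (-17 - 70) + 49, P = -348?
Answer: -422254/9 ≈ -46917.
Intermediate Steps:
d = 135 (d = -(-5)*81/3 = -⅓*(-405) = 135)
U = -46/9 (U = -8/9 + ((-17 - 70) + 49)/9 = -8/9 + (-87 + 49)/9 = -8/9 + (⅑)*(-38) = -8/9 - 38/9 = -46/9 ≈ -5.1111)
(68 + U) + d*P = (68 - 46/9) + 135*(-348) = 566/9 - 46980 = -422254/9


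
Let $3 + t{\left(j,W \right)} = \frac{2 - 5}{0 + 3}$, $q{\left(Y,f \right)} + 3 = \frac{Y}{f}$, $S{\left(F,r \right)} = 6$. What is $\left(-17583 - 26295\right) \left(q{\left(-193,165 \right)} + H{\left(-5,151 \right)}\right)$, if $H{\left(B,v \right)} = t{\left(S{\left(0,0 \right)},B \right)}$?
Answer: $\frac{19715848}{55} \approx 3.5847 \cdot 10^{5}$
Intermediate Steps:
$q{\left(Y,f \right)} = -3 + \frac{Y}{f}$
$t{\left(j,W \right)} = -4$ ($t{\left(j,W \right)} = -3 + \frac{2 - 5}{0 + 3} = -3 - \frac{3}{3} = -3 - 1 = -4$)
$H{\left(B,v \right)} = -4$
$\left(-17583 - 26295\right) \left(q{\left(-193,165 \right)} + H{\left(-5,151 \right)}\right) = \left(-17583 - 26295\right) \left(\left(-3 - \frac{193}{165}\right) - 4\right) = - 43878 \left(\left(-3 - \frac{193}{165}\right) - 4\right) = - 43878 \left(- \frac{688}{165} - 4\right) = \left(-43878\right) \left(- \frac{1348}{165}\right) = \frac{19715848}{55}$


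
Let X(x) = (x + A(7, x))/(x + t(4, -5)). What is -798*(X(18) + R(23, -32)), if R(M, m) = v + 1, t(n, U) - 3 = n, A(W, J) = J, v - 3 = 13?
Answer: -367878/25 ≈ -14715.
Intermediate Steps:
v = 16 (v = 3 + 13 = 16)
t(n, U) = 3 + n
R(M, m) = 17 (R(M, m) = 16 + 1 = 17)
X(x) = 2*x/(7 + x) (X(x) = (x + x)/(x + (3 + 4)) = (2*x)/(x + 7) = (2*x)/(7 + x) = 2*x/(7 + x))
-798*(X(18) + R(23, -32)) = -798*(2*18/(7 + 18) + 17) = -798*(2*18/25 + 17) = -798*(2*18*(1/25) + 17) = -798*(36/25 + 17) = -798*461/25 = -367878/25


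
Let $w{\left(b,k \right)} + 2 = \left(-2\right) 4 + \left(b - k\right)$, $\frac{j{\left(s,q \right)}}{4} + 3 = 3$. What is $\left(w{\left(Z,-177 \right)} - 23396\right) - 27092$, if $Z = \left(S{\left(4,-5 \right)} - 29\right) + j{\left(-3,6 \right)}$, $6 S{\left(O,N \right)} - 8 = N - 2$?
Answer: $- \frac{302099}{6} \approx -50350.0$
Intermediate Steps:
$j{\left(s,q \right)} = 0$ ($j{\left(s,q \right)} = -12 + 4 \cdot 3 = -12 + 12 = 0$)
$S{\left(O,N \right)} = 1 + \frac{N}{6}$ ($S{\left(O,N \right)} = \frac{4}{3} + \frac{N - 2}{6} = \frac{4}{3} + \frac{-2 + N}{6} = \frac{4}{3} + \left(- \frac{1}{3} + \frac{N}{6}\right) = 1 + \frac{N}{6}$)
$Z = - \frac{173}{6}$ ($Z = \left(\left(1 + \frac{1}{6} \left(-5\right)\right) - 29\right) + 0 = \left(\left(1 - \frac{5}{6}\right) - 29\right) + 0 = \left(\frac{1}{6} - 29\right) + 0 = - \frac{173}{6} + 0 = - \frac{173}{6} \approx -28.833$)
$w{\left(b,k \right)} = -10 + b - k$ ($w{\left(b,k \right)} = -2 - \left(8 + k - b\right) = -10 + b - k$)
$\left(w{\left(Z,-177 \right)} - 23396\right) - 27092 = \left(\left(-10 - \frac{173}{6} - -177\right) - 23396\right) - 27092 = \left(\left(-10 - \frac{173}{6} + 177\right) - 23396\right) - 27092 = \left(\frac{829}{6} - 23396\right) - 27092 = - \frac{139547}{6} - 27092 = - \frac{302099}{6}$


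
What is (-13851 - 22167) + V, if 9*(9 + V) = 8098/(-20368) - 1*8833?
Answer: -3392050033/91656 ≈ -37009.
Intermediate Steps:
V = -90784225/91656 (V = -9 + (8098/(-20368) - 1*8833)/9 = -9 + (8098*(-1/20368) - 8833)/9 = -9 + (-4049/10184 - 8833)/9 = -9 + (⅑)*(-89959321/10184) = -9 - 89959321/91656 = -90784225/91656 ≈ -990.49)
(-13851 - 22167) + V = (-13851 - 22167) - 90784225/91656 = -36018 - 90784225/91656 = -3392050033/91656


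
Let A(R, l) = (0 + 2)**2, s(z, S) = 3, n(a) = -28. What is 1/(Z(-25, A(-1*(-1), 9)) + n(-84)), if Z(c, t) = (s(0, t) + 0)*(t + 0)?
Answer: -1/16 ≈ -0.062500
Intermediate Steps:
A(R, l) = 4 (A(R, l) = 2**2 = 4)
Z(c, t) = 3*t (Z(c, t) = (3 + 0)*(t + 0) = 3*t)
1/(Z(-25, A(-1*(-1), 9)) + n(-84)) = 1/(3*4 - 28) = 1/(12 - 28) = 1/(-16) = -1/16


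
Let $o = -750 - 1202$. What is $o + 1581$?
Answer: $-371$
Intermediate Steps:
$o = -1952$
$o + 1581 = -1952 + 1581 = -371$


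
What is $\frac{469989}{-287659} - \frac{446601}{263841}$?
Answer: $- \frac{84157054936}{25298746073} \approx -3.3265$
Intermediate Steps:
$\frac{469989}{-287659} - \frac{446601}{263841} = 469989 \left(- \frac{1}{287659}\right) - \frac{148867}{87947} = - \frac{469989}{287659} - \frac{148867}{87947} = - \frac{84157054936}{25298746073}$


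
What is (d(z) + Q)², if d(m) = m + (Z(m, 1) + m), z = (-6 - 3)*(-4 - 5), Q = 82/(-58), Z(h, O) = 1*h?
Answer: 49084036/841 ≈ 58364.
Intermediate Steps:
Z(h, O) = h
Q = -41/29 (Q = 82*(-1/58) = -41/29 ≈ -1.4138)
z = 81 (z = -9*(-9) = 81)
d(m) = 3*m (d(m) = m + (m + m) = m + 2*m = 3*m)
(d(z) + Q)² = (3*81 - 41/29)² = (243 - 41/29)² = (7006/29)² = 49084036/841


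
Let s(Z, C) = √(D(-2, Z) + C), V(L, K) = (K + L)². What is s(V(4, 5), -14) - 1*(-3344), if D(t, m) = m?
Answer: 3344 + √67 ≈ 3352.2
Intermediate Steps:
s(Z, C) = √(C + Z) (s(Z, C) = √(Z + C) = √(C + Z))
s(V(4, 5), -14) - 1*(-3344) = √(-14 + (5 + 4)²) - 1*(-3344) = √(-14 + 9²) + 3344 = √(-14 + 81) + 3344 = √67 + 3344 = 3344 + √67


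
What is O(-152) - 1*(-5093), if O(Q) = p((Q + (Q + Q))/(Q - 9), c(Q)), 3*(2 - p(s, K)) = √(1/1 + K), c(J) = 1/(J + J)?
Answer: 5095 - √5757/228 ≈ 5094.7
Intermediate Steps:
c(J) = 1/(2*J)
p(s, K) = 2 - √(1 + K)/3 (p(s, K) = 2 - √(1/1 + K)/3 = 2 - √(1 + K)/3)
O(Q) = 2 - √(1 + 1/(2*Q))/3
O(-152) - 1*(-5093) = (2 - √(4 + 2/(-152))/6) - 1*(-5093) = (2 - √(4 + 2*(-1/152))/6) + 5093 = (2 - √(4 - 1/76)/6) + 5093 = (2 - √5757/228) + 5093 = 5095 - √5757/228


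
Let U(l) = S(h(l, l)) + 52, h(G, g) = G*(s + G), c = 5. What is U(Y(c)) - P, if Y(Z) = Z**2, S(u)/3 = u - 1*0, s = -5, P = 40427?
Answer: -38875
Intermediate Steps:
h(G, g) = G*(-5 + G)
S(u) = 3*u (S(u) = 3*(u - 1*0) = 3*(u + 0) = 3*u)
U(l) = 52 + 3*l*(-5 + l) (U(l) = 3*(l*(-5 + l)) + 52 = 3*l*(-5 + l) + 52 = 52 + 3*l*(-5 + l))
U(Y(c)) - P = (52 + 3*5**2*(-5 + 5**2)) - 1*40427 = (52 + 3*25*(-5 + 25)) - 40427 = (52 + 3*25*20) - 40427 = (52 + 1500) - 40427 = 1552 - 40427 = -38875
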